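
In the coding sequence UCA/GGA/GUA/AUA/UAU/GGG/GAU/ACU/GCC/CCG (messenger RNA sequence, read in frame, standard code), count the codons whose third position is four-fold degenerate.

7

Codon 1 UCA (Ser): third position 4-fold.
Codon 2 GGA (Gly): third position 4-fold.
Codon 3 GUA (Val): third position 4-fold.
Codon 4 AUA (Ile): third position 3-fold.
Codon 5 UAU (Tyr): third position 2-fold.
Codon 6 GGG (Gly): third position 4-fold.
Codon 7 GAU (Asp): third position 2-fold.
Codon 8 ACU (Thr): third position 4-fold.
Codon 9 GCC (Ala): third position 4-fold.
Codon 10 CCG (Pro): third position 4-fold.
Four-fold degenerate third positions: 7.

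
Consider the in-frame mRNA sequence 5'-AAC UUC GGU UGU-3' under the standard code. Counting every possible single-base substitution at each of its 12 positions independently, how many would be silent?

6

Codon 1 (AAC, Asn): 1 synonymous substitution.
Codon 2 (UUC, Phe): 1 synonymous substitution.
Codon 3 (GGU, Gly): 3 synonymous substitutions.
Codon 4 (UGU, Cys): 1 synonymous substitution.
Total: 1 + 1 + 3 + 1 = 6.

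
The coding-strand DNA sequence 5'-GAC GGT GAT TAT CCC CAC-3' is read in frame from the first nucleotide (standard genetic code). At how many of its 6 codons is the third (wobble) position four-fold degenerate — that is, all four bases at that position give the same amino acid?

Codon 1 GAC (Asp): third position 2-fold.
Codon 2 GGT (Gly): third position 4-fold.
Codon 3 GAT (Asp): third position 2-fold.
Codon 4 TAT (Tyr): third position 2-fold.
Codon 5 CCC (Pro): third position 4-fold.
Codon 6 CAC (His): third position 2-fold.
Four-fold degenerate third positions: 2.

2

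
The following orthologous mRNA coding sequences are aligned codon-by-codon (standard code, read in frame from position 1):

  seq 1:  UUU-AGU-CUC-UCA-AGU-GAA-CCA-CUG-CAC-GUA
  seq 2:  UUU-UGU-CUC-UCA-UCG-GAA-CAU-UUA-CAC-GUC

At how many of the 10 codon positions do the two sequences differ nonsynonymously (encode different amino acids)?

Codon 1: UUU Phe / UUU Phe — identical.
Codon 2: AGU Ser / UGU Cys — nonsynonymous.
Codon 3: CUC Leu / CUC Leu — identical.
Codon 4: UCA Ser / UCA Ser — identical.
Codon 5: AGU Ser / UCG Ser — synonymous.
Codon 6: GAA Glu / GAA Glu — identical.
Codon 7: CCA Pro / CAU His — nonsynonymous.
Codon 8: CUG Leu / UUA Leu — synonymous.
Codon 9: CAC His / CAC His — identical.
Codon 10: GUA Val / GUC Val — synonymous.
Nonsynonymous differences: 2.

2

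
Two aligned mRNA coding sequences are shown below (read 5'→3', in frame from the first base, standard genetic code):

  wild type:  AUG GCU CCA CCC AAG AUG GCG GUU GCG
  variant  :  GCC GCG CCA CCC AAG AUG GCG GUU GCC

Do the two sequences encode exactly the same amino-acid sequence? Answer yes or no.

no

Codon 1: AUG Met / GCC Ala — nonsynonymous.
Codon 2: GCU Ala / GCG Ala — synonymous.
Codon 3: CCA Pro / CCA Pro — identical.
Codon 4: CCC Pro / CCC Pro — identical.
Codon 5: AAG Lys / AAG Lys — identical.
Codon 6: AUG Met / AUG Met — identical.
Codon 7: GCG Ala / GCG Ala — identical.
Codon 8: GUU Val / GUU Val — identical.
Codon 9: GCG Ala / GCC Ala — synonymous.
Nonsynonymous differences: 1 → different protein.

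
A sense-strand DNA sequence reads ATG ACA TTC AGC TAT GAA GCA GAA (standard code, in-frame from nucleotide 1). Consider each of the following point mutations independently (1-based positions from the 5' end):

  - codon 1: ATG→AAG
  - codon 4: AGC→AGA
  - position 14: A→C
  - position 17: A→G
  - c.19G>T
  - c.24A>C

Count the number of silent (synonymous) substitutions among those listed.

Codon 1: ATG (Met) → AAG (Lys) — missense.
Codon 4: AGC (Ser) → AGA (Arg) — missense.
Codon 5: TAT (Tyr) → TCT (Ser) — missense.
Codon 6: GAA (Glu) → GGA (Gly) — missense.
Codon 7: GCA (Ala) → TCA (Ser) — missense.
Codon 8: GAA (Glu) → GAC (Asp) — missense.
Synonymous: 0 of 6.

0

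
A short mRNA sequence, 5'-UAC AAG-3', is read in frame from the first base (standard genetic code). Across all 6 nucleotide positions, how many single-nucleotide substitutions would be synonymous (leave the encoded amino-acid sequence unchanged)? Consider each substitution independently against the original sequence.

Codon 1 (UAC, Tyr): 1 synonymous substitution.
Codon 2 (AAG, Lys): 1 synonymous substitution.
Total: 1 + 1 = 2.

2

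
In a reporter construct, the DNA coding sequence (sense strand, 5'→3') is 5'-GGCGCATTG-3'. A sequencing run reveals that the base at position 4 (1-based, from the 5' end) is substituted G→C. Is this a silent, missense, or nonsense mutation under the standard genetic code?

Position 4 falls in codon 2: GCA → Ala.
After the substitution the codon is CCA → Pro.
Ala ≠ Pro, so this is a missense mutation.

missense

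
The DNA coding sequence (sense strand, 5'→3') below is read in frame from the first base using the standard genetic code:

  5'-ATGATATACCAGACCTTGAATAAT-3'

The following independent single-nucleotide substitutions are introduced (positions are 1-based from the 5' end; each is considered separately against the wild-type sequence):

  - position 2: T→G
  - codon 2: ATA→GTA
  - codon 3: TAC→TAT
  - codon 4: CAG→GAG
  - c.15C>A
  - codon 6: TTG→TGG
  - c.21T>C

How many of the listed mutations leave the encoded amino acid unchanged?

Codon 1: ATG (Met) → AGG (Arg) — missense.
Codon 2: ATA (Ile) → GTA (Val) — missense.
Codon 3: TAC (Tyr) → TAT (Tyr) — synonymous.
Codon 4: CAG (Gln) → GAG (Glu) — missense.
Codon 5: ACC (Thr) → ACA (Thr) — synonymous.
Codon 6: TTG (Leu) → TGG (Trp) — missense.
Codon 7: AAT (Asn) → AAC (Asn) — synonymous.
Synonymous: 3 of 7.

3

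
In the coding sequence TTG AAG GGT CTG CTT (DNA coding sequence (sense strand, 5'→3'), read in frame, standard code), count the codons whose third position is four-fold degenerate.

3

Codon 1 TTG (Leu): third position 2-fold.
Codon 2 AAG (Lys): third position 2-fold.
Codon 3 GGT (Gly): third position 4-fold.
Codon 4 CTG (Leu): third position 4-fold.
Codon 5 CTT (Leu): third position 4-fold.
Four-fold degenerate third positions: 3.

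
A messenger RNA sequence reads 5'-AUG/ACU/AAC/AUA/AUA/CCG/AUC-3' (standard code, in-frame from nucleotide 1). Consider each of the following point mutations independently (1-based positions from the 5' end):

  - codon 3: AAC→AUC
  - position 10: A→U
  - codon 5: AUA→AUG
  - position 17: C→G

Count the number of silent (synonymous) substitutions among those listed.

0

Codon 3: AAC (Asn) → AUC (Ile) — missense.
Codon 4: AUA (Ile) → UUA (Leu) — missense.
Codon 5: AUA (Ile) → AUG (Met) — missense.
Codon 6: CCG (Pro) → CGG (Arg) — missense.
Synonymous: 0 of 4.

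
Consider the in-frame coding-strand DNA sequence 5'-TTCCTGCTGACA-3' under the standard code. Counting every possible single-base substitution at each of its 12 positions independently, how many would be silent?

Codon 1 (TTC, Phe): 1 synonymous substitution.
Codon 2 (CTG, Leu): 4 synonymous substitutions.
Codon 3 (CTG, Leu): 4 synonymous substitutions.
Codon 4 (ACA, Thr): 3 synonymous substitutions.
Total: 1 + 4 + 4 + 3 = 12.

12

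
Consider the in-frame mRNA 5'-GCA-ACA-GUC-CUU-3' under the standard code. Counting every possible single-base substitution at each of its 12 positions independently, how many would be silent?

12

Codon 1 (GCA, Ala): 3 synonymous substitutions.
Codon 2 (ACA, Thr): 3 synonymous substitutions.
Codon 3 (GUC, Val): 3 synonymous substitutions.
Codon 4 (CUU, Leu): 3 synonymous substitutions.
Total: 3 + 3 + 3 + 3 = 12.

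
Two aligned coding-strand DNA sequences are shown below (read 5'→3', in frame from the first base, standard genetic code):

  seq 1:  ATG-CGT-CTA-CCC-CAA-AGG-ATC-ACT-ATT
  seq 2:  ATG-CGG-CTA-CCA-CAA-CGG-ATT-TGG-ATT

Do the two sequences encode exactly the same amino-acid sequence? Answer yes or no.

Codon 1: ATG Met / ATG Met — identical.
Codon 2: CGT Arg / CGG Arg — synonymous.
Codon 3: CTA Leu / CTA Leu — identical.
Codon 4: CCC Pro / CCA Pro — synonymous.
Codon 5: CAA Gln / CAA Gln — identical.
Codon 6: AGG Arg / CGG Arg — synonymous.
Codon 7: ATC Ile / ATT Ile — synonymous.
Codon 8: ACT Thr / TGG Trp — nonsynonymous.
Codon 9: ATT Ile / ATT Ile — identical.
Nonsynonymous differences: 1 → different protein.

no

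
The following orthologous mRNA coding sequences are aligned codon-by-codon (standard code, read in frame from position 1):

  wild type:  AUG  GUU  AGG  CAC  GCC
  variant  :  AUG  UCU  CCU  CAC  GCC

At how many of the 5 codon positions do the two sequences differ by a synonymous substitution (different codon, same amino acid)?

0

Codon 1: AUG Met / AUG Met — identical.
Codon 2: GUU Val / UCU Ser — nonsynonymous.
Codon 3: AGG Arg / CCU Pro — nonsynonymous.
Codon 4: CAC His / CAC His — identical.
Codon 5: GCC Ala / GCC Ala — identical.
Synonymous differences: 0.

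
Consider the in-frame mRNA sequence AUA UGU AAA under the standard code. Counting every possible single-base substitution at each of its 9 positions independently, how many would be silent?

4

Codon 1 (AUA, Ile): 2 synonymous substitutions.
Codon 2 (UGU, Cys): 1 synonymous substitution.
Codon 3 (AAA, Lys): 1 synonymous substitution.
Total: 2 + 1 + 1 = 4.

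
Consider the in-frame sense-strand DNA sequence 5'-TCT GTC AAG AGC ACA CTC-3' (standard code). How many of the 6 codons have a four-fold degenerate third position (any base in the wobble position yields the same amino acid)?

4

Codon 1 TCT (Ser): third position 4-fold.
Codon 2 GTC (Val): third position 4-fold.
Codon 3 AAG (Lys): third position 2-fold.
Codon 4 AGC (Ser): third position 2-fold.
Codon 5 ACA (Thr): third position 4-fold.
Codon 6 CTC (Leu): third position 4-fold.
Four-fold degenerate third positions: 4.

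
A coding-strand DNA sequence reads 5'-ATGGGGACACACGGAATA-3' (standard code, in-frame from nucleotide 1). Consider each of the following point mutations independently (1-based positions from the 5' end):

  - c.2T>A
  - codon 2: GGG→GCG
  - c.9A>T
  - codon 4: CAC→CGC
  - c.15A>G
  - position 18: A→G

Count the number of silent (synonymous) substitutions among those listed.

2

Codon 1: ATG (Met) → AAG (Lys) — missense.
Codon 2: GGG (Gly) → GCG (Ala) — missense.
Codon 3: ACA (Thr) → ACT (Thr) — synonymous.
Codon 4: CAC (His) → CGC (Arg) — missense.
Codon 5: GGA (Gly) → GGG (Gly) — synonymous.
Codon 6: ATA (Ile) → ATG (Met) — missense.
Synonymous: 2 of 6.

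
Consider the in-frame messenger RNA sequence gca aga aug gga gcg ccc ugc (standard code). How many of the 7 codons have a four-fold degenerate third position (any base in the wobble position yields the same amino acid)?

4

Codon 1 GCA (Ala): third position 4-fold.
Codon 2 AGA (Arg): third position 2-fold.
Codon 3 AUG (Met): third position 1-fold.
Codon 4 GGA (Gly): third position 4-fold.
Codon 5 GCG (Ala): third position 4-fold.
Codon 6 CCC (Pro): third position 4-fold.
Codon 7 UGC (Cys): third position 2-fold.
Four-fold degenerate third positions: 4.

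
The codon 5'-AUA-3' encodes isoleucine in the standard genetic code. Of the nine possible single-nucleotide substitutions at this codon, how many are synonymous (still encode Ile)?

2

Position 1: none → 0 synonymous.
Position 2: none → 0 synonymous.
Position 3: AUU, AUC → 2 synonymous.
Total: 0 + 0 + 2 = 2.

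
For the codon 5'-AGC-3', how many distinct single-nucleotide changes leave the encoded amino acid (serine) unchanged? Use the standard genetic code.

Position 1: none → 0 synonymous.
Position 2: none → 0 synonymous.
Position 3: AGU → 1 synonymous.
Total: 0 + 0 + 1 = 1.

1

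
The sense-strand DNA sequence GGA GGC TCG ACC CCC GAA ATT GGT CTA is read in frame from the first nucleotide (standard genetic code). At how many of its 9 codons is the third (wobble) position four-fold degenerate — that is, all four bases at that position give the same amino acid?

Codon 1 GGA (Gly): third position 4-fold.
Codon 2 GGC (Gly): third position 4-fold.
Codon 3 TCG (Ser): third position 4-fold.
Codon 4 ACC (Thr): third position 4-fold.
Codon 5 CCC (Pro): third position 4-fold.
Codon 6 GAA (Glu): third position 2-fold.
Codon 7 ATT (Ile): third position 3-fold.
Codon 8 GGT (Gly): third position 4-fold.
Codon 9 CTA (Leu): third position 4-fold.
Four-fold degenerate third positions: 7.

7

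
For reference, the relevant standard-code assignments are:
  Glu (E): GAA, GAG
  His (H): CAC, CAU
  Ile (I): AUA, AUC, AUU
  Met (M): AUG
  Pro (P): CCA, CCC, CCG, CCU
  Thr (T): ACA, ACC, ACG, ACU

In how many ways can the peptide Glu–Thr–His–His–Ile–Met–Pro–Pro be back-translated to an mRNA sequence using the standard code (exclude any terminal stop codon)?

Glu: 2 codons.
Thr: 4 codons.
His: 2 codons.
His: 2 codons.
Ile: 3 codons.
Met: 1 codon.
Pro: 4 codons.
Pro: 4 codons.
2 × 4 × 2 × 2 × 3 × 1 × 4 × 4 = 1536.

1536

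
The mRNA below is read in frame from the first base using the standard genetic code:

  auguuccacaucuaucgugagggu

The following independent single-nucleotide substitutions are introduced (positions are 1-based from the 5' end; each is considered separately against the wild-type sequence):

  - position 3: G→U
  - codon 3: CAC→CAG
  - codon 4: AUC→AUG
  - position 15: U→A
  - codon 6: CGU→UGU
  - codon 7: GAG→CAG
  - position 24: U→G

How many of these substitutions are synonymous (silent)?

1

Codon 1: AUG (Met) → AUU (Ile) — missense.
Codon 3: CAC (His) → CAG (Gln) — missense.
Codon 4: AUC (Ile) → AUG (Met) — missense.
Codon 5: UAU (Tyr) → UAA (Stop) — nonsense.
Codon 6: CGU (Arg) → UGU (Cys) — missense.
Codon 7: GAG (Glu) → CAG (Gln) — missense.
Codon 8: GGU (Gly) → GGG (Gly) — synonymous.
Synonymous: 1 of 7.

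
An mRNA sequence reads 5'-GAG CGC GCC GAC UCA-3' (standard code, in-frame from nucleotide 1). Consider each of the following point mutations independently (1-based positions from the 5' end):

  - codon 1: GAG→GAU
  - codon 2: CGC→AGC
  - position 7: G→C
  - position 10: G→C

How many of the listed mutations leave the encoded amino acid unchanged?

0

Codon 1: GAG (Glu) → GAU (Asp) — missense.
Codon 2: CGC (Arg) → AGC (Ser) — missense.
Codon 3: GCC (Ala) → CCC (Pro) — missense.
Codon 4: GAC (Asp) → CAC (His) — missense.
Synonymous: 0 of 4.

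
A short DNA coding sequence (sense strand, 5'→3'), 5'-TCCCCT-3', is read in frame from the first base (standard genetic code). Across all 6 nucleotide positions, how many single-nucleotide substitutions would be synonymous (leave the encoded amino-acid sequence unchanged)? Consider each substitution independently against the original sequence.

6

Codon 1 (TCC, Ser): 3 synonymous substitutions.
Codon 2 (CCT, Pro): 3 synonymous substitutions.
Total: 3 + 3 = 6.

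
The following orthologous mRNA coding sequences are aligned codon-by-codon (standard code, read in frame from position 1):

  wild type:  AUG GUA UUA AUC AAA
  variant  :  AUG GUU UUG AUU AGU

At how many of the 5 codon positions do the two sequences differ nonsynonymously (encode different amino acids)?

1

Codon 1: AUG Met / AUG Met — identical.
Codon 2: GUA Val / GUU Val — synonymous.
Codon 3: UUA Leu / UUG Leu — synonymous.
Codon 4: AUC Ile / AUU Ile — synonymous.
Codon 5: AAA Lys / AGU Ser — nonsynonymous.
Nonsynonymous differences: 1.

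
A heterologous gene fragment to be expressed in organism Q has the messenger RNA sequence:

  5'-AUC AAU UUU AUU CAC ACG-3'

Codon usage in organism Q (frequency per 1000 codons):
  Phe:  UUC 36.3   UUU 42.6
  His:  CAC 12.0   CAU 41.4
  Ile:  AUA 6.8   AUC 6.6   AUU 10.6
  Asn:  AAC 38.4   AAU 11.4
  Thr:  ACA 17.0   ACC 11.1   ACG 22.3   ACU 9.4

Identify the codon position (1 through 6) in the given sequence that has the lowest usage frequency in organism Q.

1

Codon 1 AUC (Ile): 6.6 per 1000.
Codon 2 AAU (Asn): 11.4 per 1000.
Codon 3 UUU (Phe): 42.6 per 1000.
Codon 4 AUU (Ile): 10.6 per 1000.
Codon 5 CAC (His): 12.0 per 1000.
Codon 6 ACG (Thr): 22.3 per 1000.
Lowest frequency is 6.6 at codon 1.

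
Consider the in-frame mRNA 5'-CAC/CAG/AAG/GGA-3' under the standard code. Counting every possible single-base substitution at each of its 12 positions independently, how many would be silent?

6

Codon 1 (CAC, His): 1 synonymous substitution.
Codon 2 (CAG, Gln): 1 synonymous substitution.
Codon 3 (AAG, Lys): 1 synonymous substitution.
Codon 4 (GGA, Gly): 3 synonymous substitutions.
Total: 1 + 1 + 1 + 3 = 6.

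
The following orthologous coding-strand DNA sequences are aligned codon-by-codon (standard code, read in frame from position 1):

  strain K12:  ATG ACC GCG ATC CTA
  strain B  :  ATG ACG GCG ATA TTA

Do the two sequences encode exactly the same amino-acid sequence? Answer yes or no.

Codon 1: ATG Met / ATG Met — identical.
Codon 2: ACC Thr / ACG Thr — synonymous.
Codon 3: GCG Ala / GCG Ala — identical.
Codon 4: ATC Ile / ATA Ile — synonymous.
Codon 5: CTA Leu / TTA Leu — synonymous.
Nonsynonymous differences: 0 → same protein.

yes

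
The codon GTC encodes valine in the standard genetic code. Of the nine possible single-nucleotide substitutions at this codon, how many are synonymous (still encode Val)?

Position 1: none → 0 synonymous.
Position 2: none → 0 synonymous.
Position 3: GTT, GTA, GTG → 3 synonymous.
Total: 0 + 0 + 3 = 3.

3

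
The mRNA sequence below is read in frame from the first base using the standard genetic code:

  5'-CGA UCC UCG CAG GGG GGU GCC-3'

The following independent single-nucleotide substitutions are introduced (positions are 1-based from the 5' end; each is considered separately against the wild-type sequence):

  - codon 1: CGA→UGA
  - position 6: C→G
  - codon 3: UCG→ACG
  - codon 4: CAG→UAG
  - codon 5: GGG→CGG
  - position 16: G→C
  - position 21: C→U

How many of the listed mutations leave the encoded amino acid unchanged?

2

Codon 1: CGA (Arg) → UGA (Stop) — nonsense.
Codon 2: UCC (Ser) → UCG (Ser) — synonymous.
Codon 3: UCG (Ser) → ACG (Thr) — missense.
Codon 4: CAG (Gln) → UAG (Stop) — nonsense.
Codon 5: GGG (Gly) → CGG (Arg) — missense.
Codon 6: GGU (Gly) → CGU (Arg) — missense.
Codon 7: GCC (Ala) → GCU (Ala) — synonymous.
Synonymous: 2 of 7.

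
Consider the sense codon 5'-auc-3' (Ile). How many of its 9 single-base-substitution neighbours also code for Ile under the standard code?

2

Position 1: none → 0 synonymous.
Position 2: none → 0 synonymous.
Position 3: AUU, AUA → 2 synonymous.
Total: 0 + 0 + 2 = 2.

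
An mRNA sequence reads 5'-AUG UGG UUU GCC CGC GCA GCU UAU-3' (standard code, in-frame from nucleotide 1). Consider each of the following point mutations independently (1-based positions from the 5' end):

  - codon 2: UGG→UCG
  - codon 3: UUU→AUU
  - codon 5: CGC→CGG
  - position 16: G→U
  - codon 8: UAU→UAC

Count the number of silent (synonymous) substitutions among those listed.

Codon 2: UGG (Trp) → UCG (Ser) — missense.
Codon 3: UUU (Phe) → AUU (Ile) — missense.
Codon 5: CGC (Arg) → CGG (Arg) — synonymous.
Codon 6: GCA (Ala) → UCA (Ser) — missense.
Codon 8: UAU (Tyr) → UAC (Tyr) — synonymous.
Synonymous: 2 of 5.

2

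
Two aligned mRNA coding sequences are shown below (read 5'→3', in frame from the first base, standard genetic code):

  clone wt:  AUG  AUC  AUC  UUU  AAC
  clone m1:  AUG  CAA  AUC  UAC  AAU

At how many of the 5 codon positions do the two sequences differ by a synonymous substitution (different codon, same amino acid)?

1

Codon 1: AUG Met / AUG Met — identical.
Codon 2: AUC Ile / CAA Gln — nonsynonymous.
Codon 3: AUC Ile / AUC Ile — identical.
Codon 4: UUU Phe / UAC Tyr — nonsynonymous.
Codon 5: AAC Asn / AAU Asn — synonymous.
Synonymous differences: 1.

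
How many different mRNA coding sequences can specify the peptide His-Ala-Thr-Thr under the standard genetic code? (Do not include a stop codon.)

128

His: 2 codons.
Ala: 4 codons.
Thr: 4 codons.
Thr: 4 codons.
2 × 4 × 4 × 4 = 128.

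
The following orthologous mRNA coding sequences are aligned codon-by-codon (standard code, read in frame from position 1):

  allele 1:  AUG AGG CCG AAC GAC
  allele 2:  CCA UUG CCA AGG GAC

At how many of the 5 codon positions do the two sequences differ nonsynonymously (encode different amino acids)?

Codon 1: AUG Met / CCA Pro — nonsynonymous.
Codon 2: AGG Arg / UUG Leu — nonsynonymous.
Codon 3: CCG Pro / CCA Pro — synonymous.
Codon 4: AAC Asn / AGG Arg — nonsynonymous.
Codon 5: GAC Asp / GAC Asp — identical.
Nonsynonymous differences: 3.

3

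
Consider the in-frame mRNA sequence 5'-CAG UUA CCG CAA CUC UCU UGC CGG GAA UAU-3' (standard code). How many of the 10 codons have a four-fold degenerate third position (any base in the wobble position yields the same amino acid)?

4

Codon 1 CAG (Gln): third position 2-fold.
Codon 2 UUA (Leu): third position 2-fold.
Codon 3 CCG (Pro): third position 4-fold.
Codon 4 CAA (Gln): third position 2-fold.
Codon 5 CUC (Leu): third position 4-fold.
Codon 6 UCU (Ser): third position 4-fold.
Codon 7 UGC (Cys): third position 2-fold.
Codon 8 CGG (Arg): third position 4-fold.
Codon 9 GAA (Glu): third position 2-fold.
Codon 10 UAU (Tyr): third position 2-fold.
Four-fold degenerate third positions: 4.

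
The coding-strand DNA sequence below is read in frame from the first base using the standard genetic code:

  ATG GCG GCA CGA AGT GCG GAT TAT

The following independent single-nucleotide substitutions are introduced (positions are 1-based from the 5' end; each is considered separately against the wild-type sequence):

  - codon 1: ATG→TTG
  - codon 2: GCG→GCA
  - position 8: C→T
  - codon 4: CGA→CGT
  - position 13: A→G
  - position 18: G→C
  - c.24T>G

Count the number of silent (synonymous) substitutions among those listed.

Codon 1: ATG (Met) → TTG (Leu) — missense.
Codon 2: GCG (Ala) → GCA (Ala) — synonymous.
Codon 3: GCA (Ala) → GTA (Val) — missense.
Codon 4: CGA (Arg) → CGT (Arg) — synonymous.
Codon 5: AGT (Ser) → GGT (Gly) — missense.
Codon 6: GCG (Ala) → GCC (Ala) — synonymous.
Codon 8: TAT (Tyr) → TAG (Stop) — nonsense.
Synonymous: 3 of 7.

3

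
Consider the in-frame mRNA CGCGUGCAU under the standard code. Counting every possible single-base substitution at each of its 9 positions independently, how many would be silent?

Codon 1 (CGC, Arg): 3 synonymous substitutions.
Codon 2 (GUG, Val): 3 synonymous substitutions.
Codon 3 (CAU, His): 1 synonymous substitution.
Total: 3 + 3 + 1 = 7.

7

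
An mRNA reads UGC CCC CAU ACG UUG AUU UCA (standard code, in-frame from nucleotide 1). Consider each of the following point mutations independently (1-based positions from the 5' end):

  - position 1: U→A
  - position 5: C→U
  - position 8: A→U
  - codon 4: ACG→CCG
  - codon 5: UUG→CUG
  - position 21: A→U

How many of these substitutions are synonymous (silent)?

Codon 1: UGC (Cys) → AGC (Ser) — missense.
Codon 2: CCC (Pro) → CUC (Leu) — missense.
Codon 3: CAU (His) → CUU (Leu) — missense.
Codon 4: ACG (Thr) → CCG (Pro) — missense.
Codon 5: UUG (Leu) → CUG (Leu) — synonymous.
Codon 7: UCA (Ser) → UCU (Ser) — synonymous.
Synonymous: 2 of 6.

2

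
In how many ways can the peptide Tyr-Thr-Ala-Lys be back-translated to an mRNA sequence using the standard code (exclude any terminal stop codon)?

64

Tyr: 2 codons.
Thr: 4 codons.
Ala: 4 codons.
Lys: 2 codons.
2 × 4 × 4 × 2 = 64.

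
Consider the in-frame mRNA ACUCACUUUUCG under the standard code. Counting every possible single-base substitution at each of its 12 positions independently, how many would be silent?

8

Codon 1 (ACU, Thr): 3 synonymous substitutions.
Codon 2 (CAC, His): 1 synonymous substitution.
Codon 3 (UUU, Phe): 1 synonymous substitution.
Codon 4 (UCG, Ser): 3 synonymous substitutions.
Total: 3 + 1 + 1 + 3 = 8.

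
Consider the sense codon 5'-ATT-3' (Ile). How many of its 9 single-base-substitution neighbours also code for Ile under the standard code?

2

Position 1: none → 0 synonymous.
Position 2: none → 0 synonymous.
Position 3: ATC, ATA → 2 synonymous.
Total: 0 + 0 + 2 = 2.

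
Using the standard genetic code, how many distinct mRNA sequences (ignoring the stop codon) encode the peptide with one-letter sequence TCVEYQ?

Thr: 4 codons.
Cys: 2 codons.
Val: 4 codons.
Glu: 2 codons.
Tyr: 2 codons.
Gln: 2 codons.
4 × 2 × 4 × 2 × 2 × 2 = 256.

256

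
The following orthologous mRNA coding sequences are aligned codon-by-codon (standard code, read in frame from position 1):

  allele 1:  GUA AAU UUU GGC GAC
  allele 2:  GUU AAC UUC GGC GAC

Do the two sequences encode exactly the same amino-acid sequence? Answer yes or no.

yes

Codon 1: GUA Val / GUU Val — synonymous.
Codon 2: AAU Asn / AAC Asn — synonymous.
Codon 3: UUU Phe / UUC Phe — synonymous.
Codon 4: GGC Gly / GGC Gly — identical.
Codon 5: GAC Asp / GAC Asp — identical.
Nonsynonymous differences: 0 → same protein.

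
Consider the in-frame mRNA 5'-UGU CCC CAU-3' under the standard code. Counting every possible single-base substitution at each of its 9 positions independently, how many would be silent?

Codon 1 (UGU, Cys): 1 synonymous substitution.
Codon 2 (CCC, Pro): 3 synonymous substitutions.
Codon 3 (CAU, His): 1 synonymous substitution.
Total: 1 + 3 + 1 = 5.

5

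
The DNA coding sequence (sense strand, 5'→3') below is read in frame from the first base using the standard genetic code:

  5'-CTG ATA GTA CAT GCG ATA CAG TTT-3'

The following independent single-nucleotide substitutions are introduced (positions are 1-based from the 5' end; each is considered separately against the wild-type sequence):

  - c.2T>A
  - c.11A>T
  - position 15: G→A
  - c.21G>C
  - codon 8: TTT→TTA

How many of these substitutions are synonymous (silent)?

1

Codon 1: CTG (Leu) → CAG (Gln) — missense.
Codon 4: CAT (His) → CTT (Leu) — missense.
Codon 5: GCG (Ala) → GCA (Ala) — synonymous.
Codon 7: CAG (Gln) → CAC (His) — missense.
Codon 8: TTT (Phe) → TTA (Leu) — missense.
Synonymous: 1 of 5.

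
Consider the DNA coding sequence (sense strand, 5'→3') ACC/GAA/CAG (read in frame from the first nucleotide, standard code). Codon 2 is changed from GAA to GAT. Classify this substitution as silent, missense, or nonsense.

missense

Position 6 falls in codon 2: GAA → Glu.
After the substitution the codon is GAT → Asp.
Glu ≠ Asp, so this is a missense mutation.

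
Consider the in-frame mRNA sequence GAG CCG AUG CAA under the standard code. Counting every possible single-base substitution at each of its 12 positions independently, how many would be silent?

5

Codon 1 (GAG, Glu): 1 synonymous substitution.
Codon 2 (CCG, Pro): 3 synonymous substitutions.
Codon 3 (AUG, Met): 0 synonymous substitutions.
Codon 4 (CAA, Gln): 1 synonymous substitution.
Total: 1 + 3 + 0 + 1 = 5.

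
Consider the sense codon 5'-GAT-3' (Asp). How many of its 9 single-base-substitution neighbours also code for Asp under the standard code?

1

Position 1: none → 0 synonymous.
Position 2: none → 0 synonymous.
Position 3: GAC → 1 synonymous.
Total: 0 + 0 + 1 = 1.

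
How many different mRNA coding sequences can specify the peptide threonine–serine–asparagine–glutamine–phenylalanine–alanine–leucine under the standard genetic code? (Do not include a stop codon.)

Thr: 4 codons.
Ser: 6 codons.
Asn: 2 codons.
Gln: 2 codons.
Phe: 2 codons.
Ala: 4 codons.
Leu: 6 codons.
4 × 6 × 2 × 2 × 2 × 4 × 6 = 4608.

4608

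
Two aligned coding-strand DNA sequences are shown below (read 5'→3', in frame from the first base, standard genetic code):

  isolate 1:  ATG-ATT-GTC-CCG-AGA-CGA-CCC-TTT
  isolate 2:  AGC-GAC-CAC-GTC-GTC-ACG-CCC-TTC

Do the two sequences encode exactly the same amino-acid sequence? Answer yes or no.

no

Codon 1: ATG Met / AGC Ser — nonsynonymous.
Codon 2: ATT Ile / GAC Asp — nonsynonymous.
Codon 3: GTC Val / CAC His — nonsynonymous.
Codon 4: CCG Pro / GTC Val — nonsynonymous.
Codon 5: AGA Arg / GTC Val — nonsynonymous.
Codon 6: CGA Arg / ACG Thr — nonsynonymous.
Codon 7: CCC Pro / CCC Pro — identical.
Codon 8: TTT Phe / TTC Phe — synonymous.
Nonsynonymous differences: 6 → different protein.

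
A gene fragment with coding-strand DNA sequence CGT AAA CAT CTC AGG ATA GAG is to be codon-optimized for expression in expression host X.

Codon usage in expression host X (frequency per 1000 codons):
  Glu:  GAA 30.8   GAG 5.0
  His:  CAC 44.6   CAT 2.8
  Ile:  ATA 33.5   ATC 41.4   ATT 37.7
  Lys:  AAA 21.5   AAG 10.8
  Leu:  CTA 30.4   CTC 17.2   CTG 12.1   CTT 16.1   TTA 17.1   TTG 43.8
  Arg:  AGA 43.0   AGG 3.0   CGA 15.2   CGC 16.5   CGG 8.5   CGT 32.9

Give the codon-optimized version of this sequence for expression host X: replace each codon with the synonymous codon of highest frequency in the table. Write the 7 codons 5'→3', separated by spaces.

Codon 1 (Arg): best is AGA at 43.0.
Codon 2 (Lys): best is AAA at 21.5.
Codon 3 (His): best is CAC at 44.6.
Codon 4 (Leu): best is TTG at 43.8.
Codon 5 (Arg): best is AGA at 43.0.
Codon 6 (Ile): best is ATC at 41.4.
Codon 7 (Glu): best is GAA at 30.8.

AGA AAA CAC TTG AGA ATC GAA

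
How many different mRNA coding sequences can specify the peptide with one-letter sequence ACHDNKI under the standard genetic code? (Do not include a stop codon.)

Ala: 4 codons.
Cys: 2 codons.
His: 2 codons.
Asp: 2 codons.
Asn: 2 codons.
Lys: 2 codons.
Ile: 3 codons.
4 × 2 × 2 × 2 × 2 × 2 × 3 = 384.

384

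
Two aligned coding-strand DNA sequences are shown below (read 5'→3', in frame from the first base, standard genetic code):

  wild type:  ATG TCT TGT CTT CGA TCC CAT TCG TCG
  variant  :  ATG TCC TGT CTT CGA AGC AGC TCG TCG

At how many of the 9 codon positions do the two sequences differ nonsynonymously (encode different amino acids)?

1

Codon 1: ATG Met / ATG Met — identical.
Codon 2: TCT Ser / TCC Ser — synonymous.
Codon 3: TGT Cys / TGT Cys — identical.
Codon 4: CTT Leu / CTT Leu — identical.
Codon 5: CGA Arg / CGA Arg — identical.
Codon 6: TCC Ser / AGC Ser — synonymous.
Codon 7: CAT His / AGC Ser — nonsynonymous.
Codon 8: TCG Ser / TCG Ser — identical.
Codon 9: TCG Ser / TCG Ser — identical.
Nonsynonymous differences: 1.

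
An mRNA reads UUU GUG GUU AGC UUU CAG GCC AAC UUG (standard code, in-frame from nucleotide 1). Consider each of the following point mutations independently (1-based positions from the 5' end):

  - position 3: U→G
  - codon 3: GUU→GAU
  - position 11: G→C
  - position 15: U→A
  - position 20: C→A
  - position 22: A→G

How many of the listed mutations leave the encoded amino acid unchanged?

Codon 1: UUU (Phe) → UUG (Leu) — missense.
Codon 3: GUU (Val) → GAU (Asp) — missense.
Codon 4: AGC (Ser) → ACC (Thr) — missense.
Codon 5: UUU (Phe) → UUA (Leu) — missense.
Codon 7: GCC (Ala) → GAC (Asp) — missense.
Codon 8: AAC (Asn) → GAC (Asp) — missense.
Synonymous: 0 of 6.

0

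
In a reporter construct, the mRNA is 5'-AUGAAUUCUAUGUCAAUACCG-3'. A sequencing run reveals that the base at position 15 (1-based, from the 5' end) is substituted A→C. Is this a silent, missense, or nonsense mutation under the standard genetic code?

silent

Position 15 falls in codon 5: UCA → Ser.
After the substitution the codon is UCC → Ser.
Both encode Ser, so the change is synonymous.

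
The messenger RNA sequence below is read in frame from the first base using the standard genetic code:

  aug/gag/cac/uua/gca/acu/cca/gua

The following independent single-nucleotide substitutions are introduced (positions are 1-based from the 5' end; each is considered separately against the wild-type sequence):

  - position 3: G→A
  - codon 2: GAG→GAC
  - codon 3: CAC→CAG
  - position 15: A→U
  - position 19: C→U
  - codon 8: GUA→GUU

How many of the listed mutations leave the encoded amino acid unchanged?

2

Codon 1: AUG (Met) → AUA (Ile) — missense.
Codon 2: GAG (Glu) → GAC (Asp) — missense.
Codon 3: CAC (His) → CAG (Gln) — missense.
Codon 5: GCA (Ala) → GCU (Ala) — synonymous.
Codon 7: CCA (Pro) → UCA (Ser) — missense.
Codon 8: GUA (Val) → GUU (Val) — synonymous.
Synonymous: 2 of 6.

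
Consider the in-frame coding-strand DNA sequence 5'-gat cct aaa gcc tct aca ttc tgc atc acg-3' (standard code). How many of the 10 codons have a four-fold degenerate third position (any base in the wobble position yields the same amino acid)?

Codon 1 GAT (Asp): third position 2-fold.
Codon 2 CCT (Pro): third position 4-fold.
Codon 3 AAA (Lys): third position 2-fold.
Codon 4 GCC (Ala): third position 4-fold.
Codon 5 TCT (Ser): third position 4-fold.
Codon 6 ACA (Thr): third position 4-fold.
Codon 7 TTC (Phe): third position 2-fold.
Codon 8 TGC (Cys): third position 2-fold.
Codon 9 ATC (Ile): third position 3-fold.
Codon 10 ACG (Thr): third position 4-fold.
Four-fold degenerate third positions: 5.

5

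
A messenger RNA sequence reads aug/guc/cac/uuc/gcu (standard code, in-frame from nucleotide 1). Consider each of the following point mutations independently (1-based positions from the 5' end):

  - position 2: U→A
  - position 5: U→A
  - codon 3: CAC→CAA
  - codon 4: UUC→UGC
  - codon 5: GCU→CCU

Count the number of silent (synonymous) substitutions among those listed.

Codon 1: AUG (Met) → AAG (Lys) — missense.
Codon 2: GUC (Val) → GAC (Asp) — missense.
Codon 3: CAC (His) → CAA (Gln) — missense.
Codon 4: UUC (Phe) → UGC (Cys) — missense.
Codon 5: GCU (Ala) → CCU (Pro) — missense.
Synonymous: 0 of 5.

0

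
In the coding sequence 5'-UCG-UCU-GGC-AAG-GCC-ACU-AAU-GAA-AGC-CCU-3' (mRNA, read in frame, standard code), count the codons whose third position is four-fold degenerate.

Codon 1 UCG (Ser): third position 4-fold.
Codon 2 UCU (Ser): third position 4-fold.
Codon 3 GGC (Gly): third position 4-fold.
Codon 4 AAG (Lys): third position 2-fold.
Codon 5 GCC (Ala): third position 4-fold.
Codon 6 ACU (Thr): third position 4-fold.
Codon 7 AAU (Asn): third position 2-fold.
Codon 8 GAA (Glu): third position 2-fold.
Codon 9 AGC (Ser): third position 2-fold.
Codon 10 CCU (Pro): third position 4-fold.
Four-fold degenerate third positions: 6.

6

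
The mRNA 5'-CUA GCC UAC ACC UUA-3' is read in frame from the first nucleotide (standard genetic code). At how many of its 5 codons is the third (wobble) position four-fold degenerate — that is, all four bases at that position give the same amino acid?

Codon 1 CUA (Leu): third position 4-fold.
Codon 2 GCC (Ala): third position 4-fold.
Codon 3 UAC (Tyr): third position 2-fold.
Codon 4 ACC (Thr): third position 4-fold.
Codon 5 UUA (Leu): third position 2-fold.
Four-fold degenerate third positions: 3.

3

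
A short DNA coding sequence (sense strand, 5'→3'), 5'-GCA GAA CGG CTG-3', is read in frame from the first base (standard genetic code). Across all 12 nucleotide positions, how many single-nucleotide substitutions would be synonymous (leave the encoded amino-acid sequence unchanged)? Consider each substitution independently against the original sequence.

12

Codon 1 (GCA, Ala): 3 synonymous substitutions.
Codon 2 (GAA, Glu): 1 synonymous substitution.
Codon 3 (CGG, Arg): 4 synonymous substitutions.
Codon 4 (CTG, Leu): 4 synonymous substitutions.
Total: 3 + 1 + 4 + 4 = 12.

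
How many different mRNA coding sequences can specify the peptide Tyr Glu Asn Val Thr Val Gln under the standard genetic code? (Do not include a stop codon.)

1024

Tyr: 2 codons.
Glu: 2 codons.
Asn: 2 codons.
Val: 4 codons.
Thr: 4 codons.
Val: 4 codons.
Gln: 2 codons.
2 × 2 × 2 × 4 × 4 × 4 × 2 = 1024.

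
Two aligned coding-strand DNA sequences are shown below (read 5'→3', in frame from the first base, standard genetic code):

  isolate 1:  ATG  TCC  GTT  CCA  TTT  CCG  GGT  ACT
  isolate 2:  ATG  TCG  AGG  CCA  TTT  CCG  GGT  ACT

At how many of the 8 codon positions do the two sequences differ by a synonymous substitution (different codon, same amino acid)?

Codon 1: ATG Met / ATG Met — identical.
Codon 2: TCC Ser / TCG Ser — synonymous.
Codon 3: GTT Val / AGG Arg — nonsynonymous.
Codon 4: CCA Pro / CCA Pro — identical.
Codon 5: TTT Phe / TTT Phe — identical.
Codon 6: CCG Pro / CCG Pro — identical.
Codon 7: GGT Gly / GGT Gly — identical.
Codon 8: ACT Thr / ACT Thr — identical.
Synonymous differences: 1.

1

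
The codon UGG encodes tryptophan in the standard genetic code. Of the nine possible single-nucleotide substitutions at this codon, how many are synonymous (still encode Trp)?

Position 1: none → 0 synonymous.
Position 2: none → 0 synonymous.
Position 3: none → 0 synonymous.
Total: 0 + 0 + 0 = 0.

0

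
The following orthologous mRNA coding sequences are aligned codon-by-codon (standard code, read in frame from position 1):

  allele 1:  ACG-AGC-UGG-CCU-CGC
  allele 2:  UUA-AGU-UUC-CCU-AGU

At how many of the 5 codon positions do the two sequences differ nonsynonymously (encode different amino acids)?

3

Codon 1: ACG Thr / UUA Leu — nonsynonymous.
Codon 2: AGC Ser / AGU Ser — synonymous.
Codon 3: UGG Trp / UUC Phe — nonsynonymous.
Codon 4: CCU Pro / CCU Pro — identical.
Codon 5: CGC Arg / AGU Ser — nonsynonymous.
Nonsynonymous differences: 3.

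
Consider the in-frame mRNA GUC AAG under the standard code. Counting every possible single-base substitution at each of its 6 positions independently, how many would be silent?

Codon 1 (GUC, Val): 3 synonymous substitutions.
Codon 2 (AAG, Lys): 1 synonymous substitution.
Total: 3 + 1 = 4.

4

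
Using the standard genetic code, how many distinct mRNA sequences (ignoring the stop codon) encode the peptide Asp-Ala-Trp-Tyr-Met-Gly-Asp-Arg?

Asp: 2 codons.
Ala: 4 codons.
Trp: 1 codon.
Tyr: 2 codons.
Met: 1 codon.
Gly: 4 codons.
Asp: 2 codons.
Arg: 6 codons.
2 × 4 × 1 × 2 × 1 × 4 × 2 × 6 = 768.

768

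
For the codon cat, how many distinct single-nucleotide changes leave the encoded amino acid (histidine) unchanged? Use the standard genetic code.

Position 1: none → 0 synonymous.
Position 2: none → 0 synonymous.
Position 3: CAC → 1 synonymous.
Total: 0 + 0 + 1 = 1.

1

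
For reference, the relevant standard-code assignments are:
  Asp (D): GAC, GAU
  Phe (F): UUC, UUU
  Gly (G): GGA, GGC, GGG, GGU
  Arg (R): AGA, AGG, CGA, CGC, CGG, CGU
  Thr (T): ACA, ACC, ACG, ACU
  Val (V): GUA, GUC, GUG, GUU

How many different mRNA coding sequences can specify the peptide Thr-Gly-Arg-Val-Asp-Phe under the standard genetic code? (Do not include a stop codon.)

1536

Thr: 4 codons.
Gly: 4 codons.
Arg: 6 codons.
Val: 4 codons.
Asp: 2 codons.
Phe: 2 codons.
4 × 4 × 6 × 4 × 2 × 2 = 1536.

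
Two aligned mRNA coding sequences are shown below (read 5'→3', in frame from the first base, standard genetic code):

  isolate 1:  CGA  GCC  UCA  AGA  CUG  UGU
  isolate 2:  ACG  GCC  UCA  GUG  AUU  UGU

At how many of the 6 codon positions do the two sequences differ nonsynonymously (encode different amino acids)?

Codon 1: CGA Arg / ACG Thr — nonsynonymous.
Codon 2: GCC Ala / GCC Ala — identical.
Codon 3: UCA Ser / UCA Ser — identical.
Codon 4: AGA Arg / GUG Val — nonsynonymous.
Codon 5: CUG Leu / AUU Ile — nonsynonymous.
Codon 6: UGU Cys / UGU Cys — identical.
Nonsynonymous differences: 3.

3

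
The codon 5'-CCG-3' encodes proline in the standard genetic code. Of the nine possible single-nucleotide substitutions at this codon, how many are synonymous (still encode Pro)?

Position 1: none → 0 synonymous.
Position 2: none → 0 synonymous.
Position 3: CCU, CCC, CCA → 3 synonymous.
Total: 0 + 0 + 3 = 3.

3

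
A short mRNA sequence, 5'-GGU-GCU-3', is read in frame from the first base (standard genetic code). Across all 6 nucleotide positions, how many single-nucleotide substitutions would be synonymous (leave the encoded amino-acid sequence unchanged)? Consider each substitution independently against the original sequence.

6

Codon 1 (GGU, Gly): 3 synonymous substitutions.
Codon 2 (GCU, Ala): 3 synonymous substitutions.
Total: 3 + 3 = 6.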